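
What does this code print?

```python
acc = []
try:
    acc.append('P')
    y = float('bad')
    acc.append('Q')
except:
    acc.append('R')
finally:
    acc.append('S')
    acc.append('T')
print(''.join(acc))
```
PRST

Code before exception runs, then except, then all of finally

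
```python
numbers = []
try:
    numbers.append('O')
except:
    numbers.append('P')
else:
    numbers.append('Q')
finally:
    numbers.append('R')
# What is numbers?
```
['O', 'Q', 'R']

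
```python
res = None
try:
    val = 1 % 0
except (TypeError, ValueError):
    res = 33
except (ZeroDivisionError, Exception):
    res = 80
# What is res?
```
80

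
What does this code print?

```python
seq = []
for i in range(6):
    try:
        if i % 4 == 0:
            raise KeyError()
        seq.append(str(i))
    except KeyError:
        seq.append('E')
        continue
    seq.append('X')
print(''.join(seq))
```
E1X2X3XE5X

continue in except skips rest of loop body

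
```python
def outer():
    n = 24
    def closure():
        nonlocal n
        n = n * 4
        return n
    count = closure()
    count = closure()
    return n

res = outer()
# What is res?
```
384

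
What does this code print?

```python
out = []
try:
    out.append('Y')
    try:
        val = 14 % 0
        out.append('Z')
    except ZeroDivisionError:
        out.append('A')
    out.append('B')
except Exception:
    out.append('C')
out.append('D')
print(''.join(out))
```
YABD

Inner exception caught by inner handler, outer continues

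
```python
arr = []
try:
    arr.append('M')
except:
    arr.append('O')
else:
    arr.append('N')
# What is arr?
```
['M', 'N']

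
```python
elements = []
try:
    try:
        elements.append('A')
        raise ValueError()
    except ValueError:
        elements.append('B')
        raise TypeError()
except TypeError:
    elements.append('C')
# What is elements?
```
['A', 'B', 'C']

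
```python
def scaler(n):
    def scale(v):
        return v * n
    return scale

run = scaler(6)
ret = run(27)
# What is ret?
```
162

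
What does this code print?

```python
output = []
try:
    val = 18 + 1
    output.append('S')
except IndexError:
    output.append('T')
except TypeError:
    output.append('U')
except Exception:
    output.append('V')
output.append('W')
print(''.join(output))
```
SW

No exception, try block completes normally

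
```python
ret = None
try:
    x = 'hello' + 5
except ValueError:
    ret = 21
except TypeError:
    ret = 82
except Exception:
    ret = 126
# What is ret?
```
82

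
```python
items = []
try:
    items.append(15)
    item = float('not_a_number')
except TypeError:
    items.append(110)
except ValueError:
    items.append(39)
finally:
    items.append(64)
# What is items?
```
[15, 39, 64]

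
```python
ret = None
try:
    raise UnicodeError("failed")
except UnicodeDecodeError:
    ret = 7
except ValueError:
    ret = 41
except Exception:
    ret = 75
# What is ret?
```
41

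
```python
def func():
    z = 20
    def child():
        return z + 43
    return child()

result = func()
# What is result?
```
63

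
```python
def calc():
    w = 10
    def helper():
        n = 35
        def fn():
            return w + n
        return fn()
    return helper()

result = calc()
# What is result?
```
45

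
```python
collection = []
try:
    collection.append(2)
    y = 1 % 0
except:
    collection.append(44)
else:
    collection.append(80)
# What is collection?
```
[2, 44]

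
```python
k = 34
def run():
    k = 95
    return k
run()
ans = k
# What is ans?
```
34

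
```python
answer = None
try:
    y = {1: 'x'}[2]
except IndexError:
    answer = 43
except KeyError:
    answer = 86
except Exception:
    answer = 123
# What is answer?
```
86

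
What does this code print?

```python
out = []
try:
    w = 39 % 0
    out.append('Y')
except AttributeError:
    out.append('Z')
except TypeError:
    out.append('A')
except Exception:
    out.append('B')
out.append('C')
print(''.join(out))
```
BC

ZeroDivisionError not specifically caught, falls to Exception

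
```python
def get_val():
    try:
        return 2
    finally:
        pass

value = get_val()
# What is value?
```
2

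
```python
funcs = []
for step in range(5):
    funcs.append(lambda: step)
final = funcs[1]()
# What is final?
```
4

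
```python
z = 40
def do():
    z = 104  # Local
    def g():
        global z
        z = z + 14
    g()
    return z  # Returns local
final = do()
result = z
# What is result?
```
54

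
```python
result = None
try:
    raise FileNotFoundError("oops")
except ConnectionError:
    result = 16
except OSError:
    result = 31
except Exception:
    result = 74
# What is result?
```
31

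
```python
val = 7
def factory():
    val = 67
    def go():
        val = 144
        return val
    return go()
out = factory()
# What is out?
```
144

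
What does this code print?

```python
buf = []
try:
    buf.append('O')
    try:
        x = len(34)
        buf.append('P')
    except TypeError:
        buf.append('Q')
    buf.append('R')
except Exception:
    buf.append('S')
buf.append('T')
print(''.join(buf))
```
OQRT

Inner exception caught by inner handler, outer continues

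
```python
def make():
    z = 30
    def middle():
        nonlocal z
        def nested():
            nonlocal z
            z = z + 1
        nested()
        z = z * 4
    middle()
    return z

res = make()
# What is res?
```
124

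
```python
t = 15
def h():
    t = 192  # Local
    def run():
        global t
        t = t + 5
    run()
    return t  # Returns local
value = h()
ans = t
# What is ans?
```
20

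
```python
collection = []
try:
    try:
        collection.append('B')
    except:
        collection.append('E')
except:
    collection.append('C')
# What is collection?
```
['B']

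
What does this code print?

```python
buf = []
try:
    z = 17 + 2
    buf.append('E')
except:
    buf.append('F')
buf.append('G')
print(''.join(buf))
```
EG

No exception, try block completes normally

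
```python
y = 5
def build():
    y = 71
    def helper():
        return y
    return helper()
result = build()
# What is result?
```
71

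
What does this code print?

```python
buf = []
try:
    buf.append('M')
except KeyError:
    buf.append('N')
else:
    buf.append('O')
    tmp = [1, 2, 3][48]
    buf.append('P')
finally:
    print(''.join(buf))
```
MO

Try succeeds, else appends 'O', IndexError in else is uncaught, finally prints before exception propagates ('P' never appended)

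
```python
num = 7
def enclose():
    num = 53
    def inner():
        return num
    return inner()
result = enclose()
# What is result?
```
53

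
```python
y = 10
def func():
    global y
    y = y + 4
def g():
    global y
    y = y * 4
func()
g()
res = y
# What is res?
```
56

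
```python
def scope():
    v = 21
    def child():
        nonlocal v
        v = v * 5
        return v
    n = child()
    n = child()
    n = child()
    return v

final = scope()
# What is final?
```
2625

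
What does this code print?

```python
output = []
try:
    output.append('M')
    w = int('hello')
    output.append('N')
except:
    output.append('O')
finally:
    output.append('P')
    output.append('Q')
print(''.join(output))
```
MOPQ

Code before exception runs, then except, then all of finally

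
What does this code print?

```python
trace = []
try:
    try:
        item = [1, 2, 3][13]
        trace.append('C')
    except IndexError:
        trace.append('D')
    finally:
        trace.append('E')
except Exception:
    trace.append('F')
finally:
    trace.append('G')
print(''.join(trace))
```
DEG

Both finally blocks run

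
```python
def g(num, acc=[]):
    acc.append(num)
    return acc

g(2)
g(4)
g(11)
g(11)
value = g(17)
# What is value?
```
[2, 4, 11, 11, 17]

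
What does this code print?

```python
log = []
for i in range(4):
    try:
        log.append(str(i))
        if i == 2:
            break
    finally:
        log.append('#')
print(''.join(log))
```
0#1#2#

finally runs even when breaking out of loop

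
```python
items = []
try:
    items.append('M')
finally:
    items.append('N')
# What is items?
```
['M', 'N']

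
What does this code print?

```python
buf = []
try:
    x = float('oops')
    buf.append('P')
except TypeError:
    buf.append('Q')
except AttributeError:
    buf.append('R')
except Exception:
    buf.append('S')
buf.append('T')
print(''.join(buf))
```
ST

ValueError not specifically caught, falls to Exception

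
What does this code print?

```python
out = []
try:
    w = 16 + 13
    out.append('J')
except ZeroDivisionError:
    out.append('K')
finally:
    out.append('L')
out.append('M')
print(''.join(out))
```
JLM

finally runs after normal execution too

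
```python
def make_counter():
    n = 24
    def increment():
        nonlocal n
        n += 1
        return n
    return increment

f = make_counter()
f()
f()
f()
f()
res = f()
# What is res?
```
29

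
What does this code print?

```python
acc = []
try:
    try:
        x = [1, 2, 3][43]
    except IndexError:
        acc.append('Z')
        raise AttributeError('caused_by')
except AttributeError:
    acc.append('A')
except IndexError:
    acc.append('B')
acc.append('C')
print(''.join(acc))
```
ZAC

AttributeError raised and caught, original IndexError not re-raised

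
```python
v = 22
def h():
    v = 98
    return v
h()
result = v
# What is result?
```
22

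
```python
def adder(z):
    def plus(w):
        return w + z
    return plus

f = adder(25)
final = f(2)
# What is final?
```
27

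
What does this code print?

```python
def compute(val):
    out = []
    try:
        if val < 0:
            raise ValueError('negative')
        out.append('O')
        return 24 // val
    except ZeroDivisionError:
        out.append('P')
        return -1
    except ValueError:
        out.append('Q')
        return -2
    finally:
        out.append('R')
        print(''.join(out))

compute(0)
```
OPR

val=0 causes ZeroDivisionError, caught, finally prints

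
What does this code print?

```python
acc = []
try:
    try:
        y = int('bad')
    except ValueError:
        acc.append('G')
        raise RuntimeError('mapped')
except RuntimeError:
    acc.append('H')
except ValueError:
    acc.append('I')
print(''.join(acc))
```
GH

New RuntimeError raised, caught by outer RuntimeError handler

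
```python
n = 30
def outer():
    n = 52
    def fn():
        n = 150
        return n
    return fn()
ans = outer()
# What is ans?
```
150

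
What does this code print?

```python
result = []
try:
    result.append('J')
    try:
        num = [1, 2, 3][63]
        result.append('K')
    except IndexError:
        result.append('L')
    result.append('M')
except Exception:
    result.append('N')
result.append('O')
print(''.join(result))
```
JLMO

Inner exception caught by inner handler, outer continues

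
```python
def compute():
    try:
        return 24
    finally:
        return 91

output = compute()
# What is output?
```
91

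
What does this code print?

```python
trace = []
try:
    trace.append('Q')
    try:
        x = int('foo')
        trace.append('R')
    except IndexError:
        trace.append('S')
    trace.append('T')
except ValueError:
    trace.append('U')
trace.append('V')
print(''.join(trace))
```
QUV

Inner handler doesn't match, propagates to outer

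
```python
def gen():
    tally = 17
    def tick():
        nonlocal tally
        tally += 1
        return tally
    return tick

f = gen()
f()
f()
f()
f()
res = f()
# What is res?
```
22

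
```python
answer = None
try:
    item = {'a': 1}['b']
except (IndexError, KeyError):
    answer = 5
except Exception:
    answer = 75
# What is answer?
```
5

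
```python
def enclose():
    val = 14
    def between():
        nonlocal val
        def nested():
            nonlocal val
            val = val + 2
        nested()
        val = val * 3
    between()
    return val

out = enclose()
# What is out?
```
48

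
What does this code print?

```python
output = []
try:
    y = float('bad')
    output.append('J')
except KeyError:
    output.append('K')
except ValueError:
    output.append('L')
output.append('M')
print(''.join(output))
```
LM

ValueError is caught by its specific handler, not KeyError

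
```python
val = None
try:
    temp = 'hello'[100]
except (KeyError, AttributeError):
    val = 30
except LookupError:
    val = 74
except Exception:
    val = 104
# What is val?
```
74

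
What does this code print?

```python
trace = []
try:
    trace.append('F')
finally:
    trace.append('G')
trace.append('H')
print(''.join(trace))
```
FGH

try/finally without except, no exception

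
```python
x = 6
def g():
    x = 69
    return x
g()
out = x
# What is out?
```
6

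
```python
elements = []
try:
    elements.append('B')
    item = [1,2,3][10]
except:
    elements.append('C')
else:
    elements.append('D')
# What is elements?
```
['B', 'C']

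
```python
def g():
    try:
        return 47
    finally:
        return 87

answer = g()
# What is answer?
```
87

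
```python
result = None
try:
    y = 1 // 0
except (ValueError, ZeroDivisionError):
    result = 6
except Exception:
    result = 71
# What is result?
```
6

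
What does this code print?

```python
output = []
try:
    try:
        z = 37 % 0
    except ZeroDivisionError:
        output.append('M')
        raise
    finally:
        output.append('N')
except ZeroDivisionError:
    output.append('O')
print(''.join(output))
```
MNO

finally runs before re-raised exception propagates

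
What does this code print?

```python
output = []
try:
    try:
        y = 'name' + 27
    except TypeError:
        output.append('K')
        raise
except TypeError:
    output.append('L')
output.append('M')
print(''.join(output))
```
KLM

raise without argument re-raises current exception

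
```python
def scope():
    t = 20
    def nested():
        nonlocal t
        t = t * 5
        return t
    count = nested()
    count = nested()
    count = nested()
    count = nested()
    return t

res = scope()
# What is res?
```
12500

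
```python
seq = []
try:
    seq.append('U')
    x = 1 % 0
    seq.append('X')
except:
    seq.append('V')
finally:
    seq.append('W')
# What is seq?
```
['U', 'V', 'W']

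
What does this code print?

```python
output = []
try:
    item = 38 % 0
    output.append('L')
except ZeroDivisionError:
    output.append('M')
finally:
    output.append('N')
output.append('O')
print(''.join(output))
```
MNO

finally always runs, even after exception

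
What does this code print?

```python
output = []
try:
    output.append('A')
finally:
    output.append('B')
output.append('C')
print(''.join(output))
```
ABC

try/finally without except, no exception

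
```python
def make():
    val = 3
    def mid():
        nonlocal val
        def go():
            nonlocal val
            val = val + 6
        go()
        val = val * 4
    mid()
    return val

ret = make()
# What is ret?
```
36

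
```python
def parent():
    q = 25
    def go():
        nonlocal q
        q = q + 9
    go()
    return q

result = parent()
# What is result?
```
34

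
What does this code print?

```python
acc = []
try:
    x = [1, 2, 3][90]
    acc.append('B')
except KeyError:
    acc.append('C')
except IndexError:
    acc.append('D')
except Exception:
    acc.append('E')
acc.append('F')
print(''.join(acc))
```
DF

IndexError matches before generic Exception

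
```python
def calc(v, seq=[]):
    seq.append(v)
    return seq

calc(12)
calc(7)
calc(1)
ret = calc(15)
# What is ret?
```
[12, 7, 1, 15]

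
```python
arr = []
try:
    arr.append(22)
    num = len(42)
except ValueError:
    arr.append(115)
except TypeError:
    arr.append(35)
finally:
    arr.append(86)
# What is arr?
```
[22, 35, 86]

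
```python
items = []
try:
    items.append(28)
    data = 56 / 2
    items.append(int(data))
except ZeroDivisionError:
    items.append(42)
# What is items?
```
[28, 28]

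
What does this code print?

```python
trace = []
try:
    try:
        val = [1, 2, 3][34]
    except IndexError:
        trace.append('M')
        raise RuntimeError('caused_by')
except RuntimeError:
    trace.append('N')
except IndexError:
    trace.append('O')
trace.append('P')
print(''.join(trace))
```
MNP

RuntimeError raised and caught, original IndexError not re-raised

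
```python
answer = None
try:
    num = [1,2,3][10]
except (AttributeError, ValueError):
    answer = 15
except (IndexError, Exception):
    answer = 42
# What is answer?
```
42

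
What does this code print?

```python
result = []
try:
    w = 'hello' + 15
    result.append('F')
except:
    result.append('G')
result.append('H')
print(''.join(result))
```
GH

Exception raised in try, caught by bare except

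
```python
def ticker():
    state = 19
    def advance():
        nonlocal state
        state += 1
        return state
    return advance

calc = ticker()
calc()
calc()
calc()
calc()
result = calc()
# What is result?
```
24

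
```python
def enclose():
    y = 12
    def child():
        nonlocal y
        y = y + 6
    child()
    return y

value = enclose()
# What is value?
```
18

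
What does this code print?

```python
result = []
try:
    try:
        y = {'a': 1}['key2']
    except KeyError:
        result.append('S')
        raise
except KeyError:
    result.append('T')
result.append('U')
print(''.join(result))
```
STU

raise without argument re-raises current exception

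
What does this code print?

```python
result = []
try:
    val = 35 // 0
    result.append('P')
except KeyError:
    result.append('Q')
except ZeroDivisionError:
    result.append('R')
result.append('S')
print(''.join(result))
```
RS

ZeroDivisionError is caught by its specific handler, not KeyError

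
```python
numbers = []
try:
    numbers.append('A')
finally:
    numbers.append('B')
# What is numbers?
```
['A', 'B']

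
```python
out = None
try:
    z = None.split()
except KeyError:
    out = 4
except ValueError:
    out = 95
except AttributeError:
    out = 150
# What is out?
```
150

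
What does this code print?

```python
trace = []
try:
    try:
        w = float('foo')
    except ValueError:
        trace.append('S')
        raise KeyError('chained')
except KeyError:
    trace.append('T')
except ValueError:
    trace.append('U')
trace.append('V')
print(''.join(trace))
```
STV

KeyError raised and caught, original ValueError not re-raised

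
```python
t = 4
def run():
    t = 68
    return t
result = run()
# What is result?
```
68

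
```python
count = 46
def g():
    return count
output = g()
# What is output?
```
46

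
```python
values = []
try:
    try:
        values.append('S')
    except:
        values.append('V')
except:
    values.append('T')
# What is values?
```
['S']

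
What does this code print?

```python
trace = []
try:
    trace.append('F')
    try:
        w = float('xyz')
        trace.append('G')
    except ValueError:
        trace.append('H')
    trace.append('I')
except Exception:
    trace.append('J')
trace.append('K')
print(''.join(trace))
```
FHIK

Inner exception caught by inner handler, outer continues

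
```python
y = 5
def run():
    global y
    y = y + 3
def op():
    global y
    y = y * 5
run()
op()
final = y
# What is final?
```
40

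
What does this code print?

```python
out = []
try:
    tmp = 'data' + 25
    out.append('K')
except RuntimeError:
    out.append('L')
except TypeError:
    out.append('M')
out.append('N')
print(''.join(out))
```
MN

TypeError is caught by its specific handler, not RuntimeError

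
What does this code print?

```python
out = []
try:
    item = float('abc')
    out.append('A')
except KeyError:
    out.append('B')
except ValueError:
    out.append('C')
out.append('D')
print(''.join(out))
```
CD

ValueError is caught by its specific handler, not KeyError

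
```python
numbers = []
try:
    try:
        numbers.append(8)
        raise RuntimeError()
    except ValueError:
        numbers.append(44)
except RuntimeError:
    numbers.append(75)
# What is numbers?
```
[8, 75]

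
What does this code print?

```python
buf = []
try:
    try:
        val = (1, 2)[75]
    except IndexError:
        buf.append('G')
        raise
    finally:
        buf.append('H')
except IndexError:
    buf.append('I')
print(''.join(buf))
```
GHI

finally runs before re-raised exception propagates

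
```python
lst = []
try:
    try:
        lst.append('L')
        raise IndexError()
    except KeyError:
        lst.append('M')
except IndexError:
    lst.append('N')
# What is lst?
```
['L', 'N']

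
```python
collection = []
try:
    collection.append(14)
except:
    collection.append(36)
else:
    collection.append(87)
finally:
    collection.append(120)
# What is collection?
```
[14, 87, 120]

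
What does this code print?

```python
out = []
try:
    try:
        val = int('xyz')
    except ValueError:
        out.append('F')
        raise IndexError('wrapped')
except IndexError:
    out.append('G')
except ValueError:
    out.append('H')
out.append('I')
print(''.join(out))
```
FGI

IndexError raised and caught, original ValueError not re-raised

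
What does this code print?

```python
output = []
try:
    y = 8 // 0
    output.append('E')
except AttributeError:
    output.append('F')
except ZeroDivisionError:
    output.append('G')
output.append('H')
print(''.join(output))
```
GH

ZeroDivisionError is caught by its specific handler, not AttributeError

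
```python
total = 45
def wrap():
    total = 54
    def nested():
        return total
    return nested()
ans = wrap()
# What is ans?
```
54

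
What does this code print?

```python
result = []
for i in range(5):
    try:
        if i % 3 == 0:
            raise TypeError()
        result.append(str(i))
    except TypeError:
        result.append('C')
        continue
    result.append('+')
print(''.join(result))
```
C1+2+C4+

continue in except skips rest of loop body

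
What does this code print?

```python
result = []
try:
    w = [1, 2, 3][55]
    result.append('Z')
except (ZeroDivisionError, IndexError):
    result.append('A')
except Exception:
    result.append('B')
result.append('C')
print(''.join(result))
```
AC

IndexError matches tuple containing it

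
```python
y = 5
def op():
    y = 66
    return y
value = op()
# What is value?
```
66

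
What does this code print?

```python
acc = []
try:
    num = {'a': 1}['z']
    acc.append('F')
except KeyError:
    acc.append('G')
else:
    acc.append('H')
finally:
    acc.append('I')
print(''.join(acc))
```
GI

Exception: except runs, else skipped, finally runs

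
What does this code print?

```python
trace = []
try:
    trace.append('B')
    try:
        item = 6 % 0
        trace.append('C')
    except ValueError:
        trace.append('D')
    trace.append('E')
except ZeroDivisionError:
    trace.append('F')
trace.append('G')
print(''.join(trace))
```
BFG

Inner handler doesn't match, propagates to outer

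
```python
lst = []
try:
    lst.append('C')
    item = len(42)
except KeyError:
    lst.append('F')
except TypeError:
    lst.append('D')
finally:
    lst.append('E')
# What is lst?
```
['C', 'D', 'E']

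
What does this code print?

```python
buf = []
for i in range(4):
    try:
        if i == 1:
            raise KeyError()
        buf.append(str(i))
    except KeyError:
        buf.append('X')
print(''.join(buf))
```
0X23

Exception on i=1 caught, loop continues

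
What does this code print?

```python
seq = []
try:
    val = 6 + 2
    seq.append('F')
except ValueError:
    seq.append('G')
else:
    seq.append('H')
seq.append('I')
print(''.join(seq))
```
FHI

else block runs when no exception occurs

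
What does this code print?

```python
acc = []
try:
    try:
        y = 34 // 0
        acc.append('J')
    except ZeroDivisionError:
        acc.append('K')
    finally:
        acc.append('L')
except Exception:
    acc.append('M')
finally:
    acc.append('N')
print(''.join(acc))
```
KLN

Both finally blocks run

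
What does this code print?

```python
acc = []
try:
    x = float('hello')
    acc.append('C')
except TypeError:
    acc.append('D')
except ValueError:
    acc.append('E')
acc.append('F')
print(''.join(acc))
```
EF

ValueError is caught by its specific handler, not TypeError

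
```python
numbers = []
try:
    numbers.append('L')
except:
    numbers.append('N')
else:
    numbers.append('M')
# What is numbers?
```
['L', 'M']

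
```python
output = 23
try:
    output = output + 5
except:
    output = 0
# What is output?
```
28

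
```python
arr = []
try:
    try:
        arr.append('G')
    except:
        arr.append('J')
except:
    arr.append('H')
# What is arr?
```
['G']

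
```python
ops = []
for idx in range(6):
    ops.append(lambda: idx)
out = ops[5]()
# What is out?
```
5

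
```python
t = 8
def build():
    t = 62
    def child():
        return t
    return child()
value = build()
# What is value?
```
62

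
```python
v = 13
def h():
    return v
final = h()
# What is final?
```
13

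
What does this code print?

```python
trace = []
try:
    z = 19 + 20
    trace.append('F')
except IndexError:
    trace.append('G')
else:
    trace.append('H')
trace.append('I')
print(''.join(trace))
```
FHI

else block runs when no exception occurs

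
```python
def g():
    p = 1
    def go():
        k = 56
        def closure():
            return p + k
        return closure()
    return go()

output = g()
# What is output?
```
57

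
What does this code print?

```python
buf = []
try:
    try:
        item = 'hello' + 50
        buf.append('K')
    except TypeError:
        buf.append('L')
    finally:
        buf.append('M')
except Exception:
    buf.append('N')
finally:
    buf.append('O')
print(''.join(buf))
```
LMO

Both finally blocks run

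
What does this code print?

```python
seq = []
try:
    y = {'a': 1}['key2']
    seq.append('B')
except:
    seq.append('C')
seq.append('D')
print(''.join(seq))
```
CD

Exception raised in try, caught by bare except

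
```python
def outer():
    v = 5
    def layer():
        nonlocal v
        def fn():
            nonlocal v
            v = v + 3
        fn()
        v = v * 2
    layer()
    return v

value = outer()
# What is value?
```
16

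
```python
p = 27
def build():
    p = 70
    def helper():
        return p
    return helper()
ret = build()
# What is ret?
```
70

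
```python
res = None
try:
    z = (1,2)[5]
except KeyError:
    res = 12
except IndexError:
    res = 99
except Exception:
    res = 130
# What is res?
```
99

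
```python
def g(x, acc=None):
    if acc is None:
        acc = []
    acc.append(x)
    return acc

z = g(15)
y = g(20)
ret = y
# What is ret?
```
[20]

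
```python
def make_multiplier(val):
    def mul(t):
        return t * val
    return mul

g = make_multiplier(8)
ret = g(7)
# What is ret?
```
56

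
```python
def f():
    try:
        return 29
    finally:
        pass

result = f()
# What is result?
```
29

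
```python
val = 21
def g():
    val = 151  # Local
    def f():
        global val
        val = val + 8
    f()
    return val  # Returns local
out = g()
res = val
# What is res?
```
29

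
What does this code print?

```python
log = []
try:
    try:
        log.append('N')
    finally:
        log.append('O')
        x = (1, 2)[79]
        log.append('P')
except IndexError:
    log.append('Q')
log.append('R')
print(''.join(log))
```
NOQR

Exception in inner finally caught by outer except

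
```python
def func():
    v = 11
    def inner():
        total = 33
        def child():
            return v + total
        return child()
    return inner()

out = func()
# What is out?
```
44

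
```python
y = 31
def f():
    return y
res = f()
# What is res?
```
31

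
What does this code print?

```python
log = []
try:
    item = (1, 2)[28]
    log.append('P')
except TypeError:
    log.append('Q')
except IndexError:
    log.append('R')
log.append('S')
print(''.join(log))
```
RS

IndexError is caught by its specific handler, not TypeError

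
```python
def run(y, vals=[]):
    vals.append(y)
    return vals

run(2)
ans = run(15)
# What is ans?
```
[2, 15]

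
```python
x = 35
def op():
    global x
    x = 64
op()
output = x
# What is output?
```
64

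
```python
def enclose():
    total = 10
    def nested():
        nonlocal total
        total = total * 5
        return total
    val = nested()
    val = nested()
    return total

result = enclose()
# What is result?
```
250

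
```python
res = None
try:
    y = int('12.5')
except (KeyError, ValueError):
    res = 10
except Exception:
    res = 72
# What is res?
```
10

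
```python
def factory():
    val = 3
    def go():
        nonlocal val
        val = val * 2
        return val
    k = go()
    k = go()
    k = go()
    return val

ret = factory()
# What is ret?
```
24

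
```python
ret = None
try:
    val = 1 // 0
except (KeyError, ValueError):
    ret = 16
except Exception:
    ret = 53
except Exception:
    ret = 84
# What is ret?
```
53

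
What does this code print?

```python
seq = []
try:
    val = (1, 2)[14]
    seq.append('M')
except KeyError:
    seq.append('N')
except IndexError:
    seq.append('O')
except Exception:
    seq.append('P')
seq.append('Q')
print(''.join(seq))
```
OQ

IndexError matches before generic Exception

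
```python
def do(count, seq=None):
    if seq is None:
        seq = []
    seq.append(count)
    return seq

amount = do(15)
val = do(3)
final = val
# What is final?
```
[3]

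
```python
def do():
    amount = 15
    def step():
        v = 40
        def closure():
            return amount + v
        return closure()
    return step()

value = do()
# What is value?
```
55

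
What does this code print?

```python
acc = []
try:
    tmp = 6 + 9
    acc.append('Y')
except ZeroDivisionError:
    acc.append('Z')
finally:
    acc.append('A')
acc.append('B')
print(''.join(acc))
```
YAB

finally runs after normal execution too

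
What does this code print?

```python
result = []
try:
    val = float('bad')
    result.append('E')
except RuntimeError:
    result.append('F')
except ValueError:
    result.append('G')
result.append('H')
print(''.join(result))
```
GH

ValueError is caught by its specific handler, not RuntimeError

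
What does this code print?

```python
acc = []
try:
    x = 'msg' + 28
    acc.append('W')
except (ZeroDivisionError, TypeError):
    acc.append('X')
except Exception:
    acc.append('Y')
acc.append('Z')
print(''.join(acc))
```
XZ

TypeError matches tuple containing it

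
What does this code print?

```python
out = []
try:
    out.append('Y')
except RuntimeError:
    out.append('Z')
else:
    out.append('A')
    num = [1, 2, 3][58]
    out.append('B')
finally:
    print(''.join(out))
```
YA

Try succeeds, else appends 'A', IndexError in else is uncaught, finally prints before exception propagates ('B' never appended)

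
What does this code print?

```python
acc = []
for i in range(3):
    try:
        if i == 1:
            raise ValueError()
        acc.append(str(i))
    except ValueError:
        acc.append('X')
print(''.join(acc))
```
0X2

Exception on i=1 caught, loop continues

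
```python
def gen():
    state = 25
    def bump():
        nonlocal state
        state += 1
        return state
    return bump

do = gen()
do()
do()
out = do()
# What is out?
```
28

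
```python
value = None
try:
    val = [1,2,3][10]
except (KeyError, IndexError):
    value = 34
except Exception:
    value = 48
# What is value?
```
34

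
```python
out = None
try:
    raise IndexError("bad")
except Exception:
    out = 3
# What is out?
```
3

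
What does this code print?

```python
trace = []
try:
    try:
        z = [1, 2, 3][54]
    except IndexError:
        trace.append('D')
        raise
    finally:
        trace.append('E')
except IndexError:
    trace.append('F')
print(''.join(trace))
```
DEF

finally runs before re-raised exception propagates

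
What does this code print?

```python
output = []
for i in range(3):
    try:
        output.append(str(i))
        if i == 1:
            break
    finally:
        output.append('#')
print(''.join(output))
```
0#1#

finally runs even when breaking out of loop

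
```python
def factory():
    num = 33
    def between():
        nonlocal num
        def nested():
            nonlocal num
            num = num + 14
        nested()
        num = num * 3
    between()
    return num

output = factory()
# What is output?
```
141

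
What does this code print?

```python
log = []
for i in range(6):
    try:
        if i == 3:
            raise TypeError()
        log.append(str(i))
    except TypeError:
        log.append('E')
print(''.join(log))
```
012E45

Exception on i=3 caught, loop continues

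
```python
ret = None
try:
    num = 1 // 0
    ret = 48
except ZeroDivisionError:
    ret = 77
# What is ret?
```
77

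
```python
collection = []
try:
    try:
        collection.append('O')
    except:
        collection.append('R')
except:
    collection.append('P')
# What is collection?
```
['O']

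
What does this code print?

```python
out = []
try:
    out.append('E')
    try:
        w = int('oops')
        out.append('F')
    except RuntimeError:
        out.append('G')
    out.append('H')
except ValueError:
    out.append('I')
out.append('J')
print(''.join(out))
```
EIJ

Inner handler doesn't match, propagates to outer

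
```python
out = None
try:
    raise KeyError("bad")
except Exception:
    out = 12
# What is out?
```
12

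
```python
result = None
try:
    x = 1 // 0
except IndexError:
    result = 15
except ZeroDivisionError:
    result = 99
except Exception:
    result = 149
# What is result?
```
99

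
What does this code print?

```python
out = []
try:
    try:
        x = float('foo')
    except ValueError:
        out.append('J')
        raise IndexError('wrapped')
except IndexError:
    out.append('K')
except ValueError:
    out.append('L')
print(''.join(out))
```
JK

New IndexError raised, caught by outer IndexError handler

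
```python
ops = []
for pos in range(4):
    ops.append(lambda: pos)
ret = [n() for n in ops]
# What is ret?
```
[3, 3, 3, 3]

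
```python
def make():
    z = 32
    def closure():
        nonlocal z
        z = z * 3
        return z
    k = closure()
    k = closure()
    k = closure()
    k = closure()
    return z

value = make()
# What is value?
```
2592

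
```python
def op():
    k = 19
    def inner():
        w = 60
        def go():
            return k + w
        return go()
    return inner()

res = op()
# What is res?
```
79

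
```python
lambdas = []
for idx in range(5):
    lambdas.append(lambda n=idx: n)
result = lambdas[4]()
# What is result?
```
4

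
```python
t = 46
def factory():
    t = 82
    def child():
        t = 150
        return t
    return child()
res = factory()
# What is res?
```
150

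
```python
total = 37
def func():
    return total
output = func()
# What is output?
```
37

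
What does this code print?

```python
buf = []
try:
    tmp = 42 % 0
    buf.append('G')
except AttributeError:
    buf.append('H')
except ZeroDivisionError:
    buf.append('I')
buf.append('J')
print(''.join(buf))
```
IJ

ZeroDivisionError is caught by its specific handler, not AttributeError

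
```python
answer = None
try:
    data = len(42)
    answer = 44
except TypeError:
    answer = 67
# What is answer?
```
67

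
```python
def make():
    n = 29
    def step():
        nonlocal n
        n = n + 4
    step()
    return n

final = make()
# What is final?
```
33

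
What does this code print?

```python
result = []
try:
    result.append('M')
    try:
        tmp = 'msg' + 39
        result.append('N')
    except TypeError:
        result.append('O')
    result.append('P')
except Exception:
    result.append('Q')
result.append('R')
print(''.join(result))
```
MOPR

Inner exception caught by inner handler, outer continues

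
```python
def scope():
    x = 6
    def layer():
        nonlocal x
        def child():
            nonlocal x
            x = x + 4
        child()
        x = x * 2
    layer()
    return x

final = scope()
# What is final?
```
20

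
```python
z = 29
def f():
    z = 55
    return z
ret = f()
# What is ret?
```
55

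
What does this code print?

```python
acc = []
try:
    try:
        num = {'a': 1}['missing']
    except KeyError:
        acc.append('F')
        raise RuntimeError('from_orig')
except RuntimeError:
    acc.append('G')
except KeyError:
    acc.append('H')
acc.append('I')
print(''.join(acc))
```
FGI

RuntimeError raised and caught, original KeyError not re-raised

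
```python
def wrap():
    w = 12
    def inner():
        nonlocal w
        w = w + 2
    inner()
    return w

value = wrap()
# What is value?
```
14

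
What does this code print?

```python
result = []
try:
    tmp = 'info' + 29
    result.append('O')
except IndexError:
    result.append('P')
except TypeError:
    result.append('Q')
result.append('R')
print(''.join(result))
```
QR

TypeError is caught by its specific handler, not IndexError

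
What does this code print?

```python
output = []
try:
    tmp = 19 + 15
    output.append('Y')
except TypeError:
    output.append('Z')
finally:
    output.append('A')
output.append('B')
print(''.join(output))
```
YAB

finally runs after normal execution too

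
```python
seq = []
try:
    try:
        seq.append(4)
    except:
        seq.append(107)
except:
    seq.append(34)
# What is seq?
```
[4]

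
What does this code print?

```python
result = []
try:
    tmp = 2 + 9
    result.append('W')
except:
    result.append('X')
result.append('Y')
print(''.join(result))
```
WY

No exception, try block completes normally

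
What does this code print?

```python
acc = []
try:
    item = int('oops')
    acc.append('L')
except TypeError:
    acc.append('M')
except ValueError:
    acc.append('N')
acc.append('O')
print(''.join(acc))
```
NO

ValueError is caught by its specific handler, not TypeError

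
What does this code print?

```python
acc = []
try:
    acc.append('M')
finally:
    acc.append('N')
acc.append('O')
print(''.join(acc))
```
MNO

try/finally without except, no exception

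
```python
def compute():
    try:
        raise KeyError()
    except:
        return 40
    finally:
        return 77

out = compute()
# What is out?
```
77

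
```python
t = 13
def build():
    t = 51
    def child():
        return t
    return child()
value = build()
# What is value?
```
51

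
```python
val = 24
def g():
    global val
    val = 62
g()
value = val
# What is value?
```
62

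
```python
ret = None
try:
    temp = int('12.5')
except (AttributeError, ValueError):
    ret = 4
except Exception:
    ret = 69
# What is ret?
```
4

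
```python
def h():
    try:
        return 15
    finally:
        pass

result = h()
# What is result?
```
15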